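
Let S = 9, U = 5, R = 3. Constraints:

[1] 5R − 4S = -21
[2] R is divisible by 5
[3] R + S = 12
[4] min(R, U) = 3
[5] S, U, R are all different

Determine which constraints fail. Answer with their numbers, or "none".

Constraint 2 does not hold.

[1] 5R − 4S = 5(3) − 4(9) = -21 — satisfied.
[2] 3 = 5×0 + 3, so 5 does not divide 3 — violated.
[3] R + S = 3 + 9 = 12 — satisfied.
[4] min(3, 5) = 3 — satisfied.
[5] values 9, 5, 3 are pairwise distinct — satisfied.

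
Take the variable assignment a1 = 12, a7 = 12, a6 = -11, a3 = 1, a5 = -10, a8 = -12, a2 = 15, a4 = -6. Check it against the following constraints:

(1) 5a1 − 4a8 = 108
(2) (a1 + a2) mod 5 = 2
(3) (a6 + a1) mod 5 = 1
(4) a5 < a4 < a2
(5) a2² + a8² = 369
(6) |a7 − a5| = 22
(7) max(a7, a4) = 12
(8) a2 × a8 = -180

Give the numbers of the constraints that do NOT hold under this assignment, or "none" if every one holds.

All constraints are satisfied.

(1) 5a1 − 4a8 = 5(12) − 4(-12) = 108 — OK.
(2) a1 + a2 = 27; 27 mod 5 = 2 — OK.
(3) a6 + a1 = 1; 1 mod 5 = 1 — OK.
(4) values -10 < -6 < 15 — OK.
(5) a2² + a8² = 15² + (-12)² = 225 + 144 = 369 — OK.
(6) |12 − (-10)| = 22 — OK.
(7) max(12, -6) = 12 — OK.
(8) a2 × a8 = 15 × (-12) = -180 — OK.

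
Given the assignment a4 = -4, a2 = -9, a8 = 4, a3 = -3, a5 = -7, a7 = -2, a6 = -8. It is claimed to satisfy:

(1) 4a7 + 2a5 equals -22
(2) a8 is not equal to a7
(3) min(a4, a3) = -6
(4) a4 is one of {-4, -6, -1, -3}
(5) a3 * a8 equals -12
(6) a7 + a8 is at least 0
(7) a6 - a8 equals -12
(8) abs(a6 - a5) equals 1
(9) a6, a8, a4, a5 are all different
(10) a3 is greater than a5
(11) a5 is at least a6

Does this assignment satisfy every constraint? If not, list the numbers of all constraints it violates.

Violated: 3.

(1) 4a7 + 2a5 = 4(-2) + 2(-7) = -22 — holds.
(2) a8 = 4, a7 = -2; distinct — holds.
(3) min(-4, -3) = -4, not -6 — does not hold.
(4) a4 = -4 is in {-4, -6, -1, -3} — holds.
(5) a3 * a8 = -3 * 4 = -12 — holds.
(6) a7 + a8 = -2 + 4 = 2; 2 ≥ 0 — holds.
(7) a6 - a8 = -8 - 4 = -12 — holds.
(8) abs(-8 - (-7)) = 1 — holds.
(9) values -8, 4, -4, -7 are pairwise distinct — holds.
(10) a3 = -3, a5 = -7; -3 > -7 — holds.
(11) a5 = -7, a6 = -8; -7 ≥ -8 — holds.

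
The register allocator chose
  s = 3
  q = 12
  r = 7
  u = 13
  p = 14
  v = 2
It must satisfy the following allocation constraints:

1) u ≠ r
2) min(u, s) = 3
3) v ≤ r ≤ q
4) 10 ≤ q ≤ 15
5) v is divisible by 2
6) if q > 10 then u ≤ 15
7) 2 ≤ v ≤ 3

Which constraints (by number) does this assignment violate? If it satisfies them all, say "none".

1) u = 13, r = 7; distinct — satisfied.
2) min(13, 3) = 3 — satisfied.
3) values 2 ≤ 7 ≤ 12 — satisfied.
4) q = 12 lies in [10, 15] — satisfied.
5) 2 / 2 = 1, so 2 divides 2 — satisfied.
6) q = 12 > 10, so we need u ≤ 15; u = 13 ≤ 15 — satisfied.
7) v = 2 lies in [2, 3] — satisfied.

No violations.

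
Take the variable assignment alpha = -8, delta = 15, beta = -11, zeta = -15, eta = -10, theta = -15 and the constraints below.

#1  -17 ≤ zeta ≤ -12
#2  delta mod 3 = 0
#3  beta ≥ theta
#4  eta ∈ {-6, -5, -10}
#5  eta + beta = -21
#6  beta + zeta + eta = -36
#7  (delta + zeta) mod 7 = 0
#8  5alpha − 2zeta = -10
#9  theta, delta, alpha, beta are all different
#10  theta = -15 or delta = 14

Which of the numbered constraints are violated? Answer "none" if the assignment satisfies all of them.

#1 zeta = -15 lies in [-17, -12]  holds
#2 15 mod 3 = 0  holds
#3 beta = -11, theta = -15; -11 ≥ -15  holds
#4 eta = -10 is in {-6, -5, -10}  holds
#5 eta + beta = -10 + (-11) = -21  holds
#6 beta + zeta + eta = -11 + (-15) + (-10) = -36  holds
#7 delta + zeta = 0; 0 mod 7 = 0  holds
#8 5alpha − 2zeta = 5(-8) − 2(-15) = -10  holds
#9 values -15, 15, -8, -11 are pairwise distinct  holds
#10 theta = -15 = -15 (first disjunct)  holds

Yes — all constraints hold.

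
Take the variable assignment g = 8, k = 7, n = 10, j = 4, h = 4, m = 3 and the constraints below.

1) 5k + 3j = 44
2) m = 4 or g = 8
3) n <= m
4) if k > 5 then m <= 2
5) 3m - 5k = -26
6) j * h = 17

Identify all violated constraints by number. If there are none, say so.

1) 5k + 3j = 5(7) + 3(4) = 47, not 44 — does not hold.
2) m = 3 ≠ 4, but g = 8 = 8 (second disjunct) — holds.
3) n = 10, m = 3; 10 > 3 (want ≤) — does not hold.
4) k = 7 > 5, so we need m ≤ 2; but m = 3 > 2 — does not hold.
5) 3m - 5k = 3(3) - 5(7) = -26 — holds.
6) j * h = 4 * 4 = 16, not 17 — does not hold.

Constraints 1, 3, 4, and 6 do not hold.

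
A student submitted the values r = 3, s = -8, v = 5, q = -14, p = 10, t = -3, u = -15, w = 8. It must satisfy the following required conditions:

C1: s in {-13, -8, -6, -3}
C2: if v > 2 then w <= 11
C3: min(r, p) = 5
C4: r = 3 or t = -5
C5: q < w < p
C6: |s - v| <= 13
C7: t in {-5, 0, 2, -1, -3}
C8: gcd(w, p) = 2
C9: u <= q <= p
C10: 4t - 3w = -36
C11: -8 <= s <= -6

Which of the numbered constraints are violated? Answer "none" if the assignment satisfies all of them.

Constraint 3 is violated.

C1: s = -8 is in {-13, -8, -6, -3} — holds.
C2: v = 5 > 2, so we need w ≤ 11; w = 8 ≤ 11 — holds.
C3: min(3, 10) = 3, not 5 — fails.
C4: r = 3 = 3 (first disjunct) — holds.
C5: values -14 < 8 < 10 — holds.
C6: |-8 - 5| = 13; 13 ≤ 13 — holds.
C7: t = -3 is in {-5, 0, 2, -1, -3} — holds.
C8: gcd(8, 10) = 2 — holds.
C9: values -15 <= -14 <= 10 — holds.
C10: 4t - 3w = 4(-3) - 3(8) = -36 — holds.
C11: s = -8 lies in [-8, -6] — holds.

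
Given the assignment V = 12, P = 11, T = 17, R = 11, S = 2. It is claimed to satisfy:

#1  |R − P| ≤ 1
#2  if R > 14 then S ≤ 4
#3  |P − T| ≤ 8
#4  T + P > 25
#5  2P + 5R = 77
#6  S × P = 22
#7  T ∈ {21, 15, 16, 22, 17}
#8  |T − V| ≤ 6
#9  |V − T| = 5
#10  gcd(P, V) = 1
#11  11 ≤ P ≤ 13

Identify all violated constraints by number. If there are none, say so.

The assignment satisfies every constraint.

#1 |11 − 11| = 0; 0 ≤ 1 — satisfied.
#2 R = 11, not > 14; antecedent false, conditional vacuously true — satisfied.
#3 |11 − 17| = 6; 6 ≤ 8 — satisfied.
#4 T + P = 17 + 11 = 28; 28 > 25 — satisfied.
#5 2P + 5R = 2(11) + 5(11) = 77 — satisfied.
#6 S × P = 2 × 11 = 22 — satisfied.
#7 T = 17 is in {21, 15, 16, 22, 17} — satisfied.
#8 |17 − 12| = 5; 5 ≤ 6 — satisfied.
#9 |12 − 17| = 5 — satisfied.
#10 gcd(11, 12) = 1 — satisfied.
#11 P = 11 lies in [11, 13] — satisfied.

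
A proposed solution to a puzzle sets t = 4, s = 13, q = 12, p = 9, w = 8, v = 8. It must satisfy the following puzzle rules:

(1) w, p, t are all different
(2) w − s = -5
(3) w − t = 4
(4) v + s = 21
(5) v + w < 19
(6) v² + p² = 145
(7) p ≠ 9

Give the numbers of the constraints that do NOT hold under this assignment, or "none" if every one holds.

No — constraint 7 is not satisfied.

(1) values 8, 9, 4 are pairwise distinct — holds.
(2) w − s = 8 − 13 = -5 — holds.
(3) w − t = 8 − 4 = 4 — holds.
(4) v + s = 8 + 13 = 21 — holds.
(5) v + w = 8 + 8 = 16; 16 < 19 — holds.
(6) v² + p² = 8² + 9² = 64 + 81 = 145 — holds.
(7) p = 9, but 9 is required to differ — fails.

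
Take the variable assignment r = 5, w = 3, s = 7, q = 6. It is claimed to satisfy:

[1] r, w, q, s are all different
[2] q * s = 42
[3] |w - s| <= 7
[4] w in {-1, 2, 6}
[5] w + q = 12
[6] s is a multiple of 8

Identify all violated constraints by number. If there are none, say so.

[1] values 5, 3, 6, 7 are pairwise distinct — satisfied.
[2] q * s = 6 * 7 = 42 — satisfied.
[3] |3 - 7| = 4; 4 ≤ 7 — satisfied.
[4] w = 3 is not in {-1, 2, 6} — violated.
[5] w + q = 3 + 6 = 9, not 12 — violated.
[6] 7 = 8*0 + 7, so 8 does not divide 7 — violated.

Constraints 4, 5, and 6 are violated.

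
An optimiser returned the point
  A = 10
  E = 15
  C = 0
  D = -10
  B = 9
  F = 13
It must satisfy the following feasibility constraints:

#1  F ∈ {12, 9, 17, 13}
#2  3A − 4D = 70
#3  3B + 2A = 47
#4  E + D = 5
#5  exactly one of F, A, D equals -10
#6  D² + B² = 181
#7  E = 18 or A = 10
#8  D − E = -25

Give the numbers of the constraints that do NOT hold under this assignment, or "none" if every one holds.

All constraints are satisfied.

#1 F = 13 is in {12, 9, 17, 13}  OK
#2 3A − 4D = 3(10) − 4(-10) = 70  OK
#3 3B + 2A = 3(9) + 2(10) = 47  OK
#4 E + D = 15 + (-10) = 5  OK
#5 F=13, A=10, D=-10; 1 of them equals -10  OK
#6 D² + B² = (-10)² + 9² = 100 + 81 = 181  OK
#7 E = 15 ≠ 18, but A = 10 = 10 (second disjunct)  OK
#8 D − E = -10 − 15 = -25  OK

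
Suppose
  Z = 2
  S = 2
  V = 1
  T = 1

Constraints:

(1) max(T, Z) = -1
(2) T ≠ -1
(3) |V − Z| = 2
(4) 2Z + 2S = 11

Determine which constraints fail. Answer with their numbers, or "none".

(1) max(1, 2) = 2, not -1  fails
(2) T = 1, and 1 ≠ -1  holds
(3) |1 − 2| = 1, not 2  fails
(4) 2Z + 2S = 2(2) + 2(2) = 8, not 11  fails

The assignment fails constraints 1, 3, and 4.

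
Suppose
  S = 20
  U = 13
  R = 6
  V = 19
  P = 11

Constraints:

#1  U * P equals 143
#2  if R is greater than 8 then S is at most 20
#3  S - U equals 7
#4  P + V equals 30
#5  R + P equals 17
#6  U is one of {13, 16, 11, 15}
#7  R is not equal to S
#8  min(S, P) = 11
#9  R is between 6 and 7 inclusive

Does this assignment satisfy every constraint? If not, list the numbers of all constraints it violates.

#1 U * P = 13 * 11 = 143 — holds.
#2 R = 6, not > 8; antecedent false, conditional vacuously true — holds.
#3 S - U = 20 - 13 = 7 — holds.
#4 P + V = 11 + 19 = 30 — holds.
#5 R + P = 6 + 11 = 17 — holds.
#6 U = 13 is in {13, 16, 11, 15} — holds.
#7 R = 6, S = 20; distinct — holds.
#8 min(20, 11) = 11 — holds.
#9 R = 6 lies in [6, 7] — holds.

All constraints are satisfied.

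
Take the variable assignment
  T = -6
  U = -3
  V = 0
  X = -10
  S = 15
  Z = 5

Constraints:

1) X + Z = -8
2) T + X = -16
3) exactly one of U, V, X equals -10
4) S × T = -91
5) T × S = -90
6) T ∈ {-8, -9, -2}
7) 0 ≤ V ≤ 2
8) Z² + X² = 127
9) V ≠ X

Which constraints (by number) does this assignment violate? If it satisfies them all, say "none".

1) X + Z = -10 + 5 = -5, not -8 — fails.
2) T + X = -6 + (-10) = -16 — holds.
3) U=-3, V=0, X=-10; 1 of them equals -10 — holds.
4) S × T = 15 × (-6) = -90, not -91 — fails.
5) T × S = -6 × 15 = -90 — holds.
6) T = -6 is not in {-8, -9, -2} — fails.
7) V = 0 lies in [0, 2] — holds.
8) Z² + X² = 5² + (-10)² = 25 + 100 = 125, not 127 — fails.
9) V = 0, X = -10; distinct — holds.

The assignment fails constraints 1, 4, 6, and 8.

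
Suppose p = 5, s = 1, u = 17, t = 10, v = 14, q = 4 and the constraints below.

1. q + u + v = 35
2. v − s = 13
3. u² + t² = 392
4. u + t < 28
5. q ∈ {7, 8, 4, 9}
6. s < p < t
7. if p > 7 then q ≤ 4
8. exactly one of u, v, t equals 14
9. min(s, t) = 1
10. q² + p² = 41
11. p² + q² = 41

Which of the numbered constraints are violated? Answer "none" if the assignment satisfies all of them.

Violated: 3.

1. q + u + v = 4 + 17 + 14 = 35 — holds.
2. v − s = 14 − 1 = 13 — holds.
3. u² + t² = 17² + 10² = 289 + 100 = 389, not 392 — does not hold.
4. u + t = 17 + 10 = 27; 27 < 28 — holds.
5. q = 4 is in {7, 8, 4, 9} — holds.
6. values 1 < 5 < 10 — holds.
7. p = 5, not > 7; antecedent false, conditional vacuously true — holds.
8. u=17, v=14, t=10; 1 of them equals 14 — holds.
9. min(1, 10) = 1 — holds.
10. q² + p² = 4² + 5² = 16 + 25 = 41 — holds.
11. p² + q² = 5² + 4² = 25 + 16 = 41 — holds.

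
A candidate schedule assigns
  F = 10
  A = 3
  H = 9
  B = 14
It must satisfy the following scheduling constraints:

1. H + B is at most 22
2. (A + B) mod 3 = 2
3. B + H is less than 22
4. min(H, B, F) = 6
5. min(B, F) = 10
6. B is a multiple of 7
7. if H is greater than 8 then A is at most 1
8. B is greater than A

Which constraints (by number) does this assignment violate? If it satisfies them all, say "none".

1. H + B = 9 + 14 = 23; 23 > 22, bound 22 not met — does not hold.
2. A + B = 17; 17 mod 3 = 2 — holds.
3. B + H = 14 + 9 = 23; 23 ≥ 22, bound 22 not met — does not hold.
4. min(9, 14, 10) = 9, not 6 — does not hold.
5. min(14, 10) = 10 — holds.
6. 14 / 7 = 2, so 7 divides 14 — holds.
7. H = 9 > 8, so we need A ≤ 1; but A = 3 > 1 — does not hold.
8. B = 14, A = 3; 14 > 3 — holds.

Constraints 1, 3, 4, and 7 do not hold.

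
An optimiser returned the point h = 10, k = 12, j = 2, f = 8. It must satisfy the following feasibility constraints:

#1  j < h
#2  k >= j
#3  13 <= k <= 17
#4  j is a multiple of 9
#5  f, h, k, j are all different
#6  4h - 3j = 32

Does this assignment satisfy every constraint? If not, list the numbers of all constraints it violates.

#1 j = 2, h = 10; 2 < 10  true
#2 k = 12, j = 2; 12 ≥ 2  true
#3 k = 12 is outside [13, 17]  false
#4 2 = 9*0 + 2, so 9 does not divide 2  false
#5 values 8, 10, 12, 2 are pairwise distinct  true
#6 4h - 3j = 4(10) - 3(2) = 34, not 32  false

Constraints 3, 4, and 6 are violated.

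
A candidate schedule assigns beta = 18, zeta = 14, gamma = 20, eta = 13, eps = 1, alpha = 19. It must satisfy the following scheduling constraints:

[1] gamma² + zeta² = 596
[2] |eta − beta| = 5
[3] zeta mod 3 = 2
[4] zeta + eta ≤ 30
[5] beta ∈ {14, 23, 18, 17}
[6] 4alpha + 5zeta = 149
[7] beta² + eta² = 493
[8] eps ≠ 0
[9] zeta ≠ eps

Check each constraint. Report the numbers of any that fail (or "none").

[1] gamma² + zeta² = 20² + 14² = 400 + 196 = 596  OK
[2] |13 − 18| = 5  OK
[3] 14 mod 3 = 2  OK
[4] zeta + eta = 14 + 13 = 27; 27 ≤ 30  OK
[5] beta = 18 is in {14, 23, 18, 17}  OK
[6] 4alpha + 5zeta = 4(19) + 5(14) = 146, not 149  FAIL
[7] beta² + eta² = 18² + 13² = 324 + 169 = 493  OK
[8] eps = 1, and 1 ≠ 0  OK
[9] zeta = 14, eps = 1; distinct  OK

The assignment fails constraint 6.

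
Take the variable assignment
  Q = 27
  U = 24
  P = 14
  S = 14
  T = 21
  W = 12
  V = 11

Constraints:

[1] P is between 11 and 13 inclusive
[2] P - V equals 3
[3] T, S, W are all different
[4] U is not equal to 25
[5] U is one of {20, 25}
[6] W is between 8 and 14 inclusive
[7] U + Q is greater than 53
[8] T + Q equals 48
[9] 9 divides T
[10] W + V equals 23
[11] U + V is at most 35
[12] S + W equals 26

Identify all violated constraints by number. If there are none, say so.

Violated: 1, 5, 7, and 9.

[1] P = 14 is outside [11, 13]  FAIL
[2] P - V = 14 - 11 = 3  OK
[3] values 21, 14, 12 are pairwise distinct  OK
[4] U = 24, and 24 ≠ 25  OK
[5] U = 24 is not in {20, 25}  FAIL
[6] W = 12 lies in [8, 14]  OK
[7] U + Q = 24 + 27 = 51; 51 ≤ 53, bound 53 not met  FAIL
[8] T + Q = 21 + 27 = 48  OK
[9] 21 = 9*2 + 3, so 9 does not divide 21  FAIL
[10] W + V = 12 + 11 = 23  OK
[11] U + V = 24 + 11 = 35; 35 ≤ 35  OK
[12] S + W = 14 + 12 = 26  OK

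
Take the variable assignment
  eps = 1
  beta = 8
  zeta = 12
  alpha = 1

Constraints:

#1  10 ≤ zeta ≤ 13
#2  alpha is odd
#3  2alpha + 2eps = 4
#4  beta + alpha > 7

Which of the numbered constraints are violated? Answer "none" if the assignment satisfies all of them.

None — every constraint holds.

#1 zeta = 12 lies in [10, 13]  holds
#2 alpha = 1 is odd  holds
#3 2alpha + 2eps = 2(1) + 2(1) = 4  holds
#4 beta + alpha = 8 + 1 = 9; 9 > 7  holds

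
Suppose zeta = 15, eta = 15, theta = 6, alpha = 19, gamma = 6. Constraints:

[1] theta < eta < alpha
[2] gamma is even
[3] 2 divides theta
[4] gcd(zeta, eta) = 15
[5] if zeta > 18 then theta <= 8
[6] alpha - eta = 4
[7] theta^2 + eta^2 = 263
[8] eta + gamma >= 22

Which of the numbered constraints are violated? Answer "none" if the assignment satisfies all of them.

[1] values 6 < 15 < 19 — satisfied.
[2] gamma = 6 is even — satisfied.
[3] 6 / 2 = 3, so 2 divides 6 — satisfied.
[4] gcd(15, 15) = 15 — satisfied.
[5] zeta = 15, not > 18; antecedent false, conditional vacuously true — satisfied.
[6] alpha - eta = 19 - 15 = 4 — satisfied.
[7] theta^2 + eta^2 = 6^2 + 15^2 = 36 + 225 = 261, not 263 — violated.
[8] eta + gamma = 15 + 6 = 21; 21 < 22, bound 22 not met — violated.

No — constraints 7, 8 are not satisfied.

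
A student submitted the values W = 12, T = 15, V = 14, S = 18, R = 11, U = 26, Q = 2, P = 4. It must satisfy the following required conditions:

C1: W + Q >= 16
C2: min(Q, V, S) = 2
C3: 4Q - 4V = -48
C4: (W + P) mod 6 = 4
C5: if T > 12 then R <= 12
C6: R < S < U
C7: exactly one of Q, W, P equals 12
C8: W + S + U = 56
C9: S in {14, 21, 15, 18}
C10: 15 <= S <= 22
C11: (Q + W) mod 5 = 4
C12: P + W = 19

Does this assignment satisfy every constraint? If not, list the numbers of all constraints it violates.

The assignment fails constraints 1 and 12.

C1: W + Q = 12 + 2 = 14; 14 < 16, bound 16 not met — does not hold.
C2: min(2, 14, 18) = 2 — holds.
C3: 4Q - 4V = 4(2) - 4(14) = -48 — holds.
C4: W + P = 16; 16 mod 6 = 4 — holds.
C5: T = 15 > 12, so we need R ≤ 12; R = 11 ≤ 12 — holds.
C6: values 11 < 18 < 26 — holds.
C7: Q=2, W=12, P=4; 1 of them equals 12 — holds.
C8: W + S + U = 12 + 18 + 26 = 56 — holds.
C9: S = 18 is in {14, 21, 15, 18} — holds.
C10: S = 18 lies in [15, 22] — holds.
C11: Q + W = 14; 14 mod 5 = 4 — holds.
C12: P + W = 4 + 12 = 16, not 19 — does not hold.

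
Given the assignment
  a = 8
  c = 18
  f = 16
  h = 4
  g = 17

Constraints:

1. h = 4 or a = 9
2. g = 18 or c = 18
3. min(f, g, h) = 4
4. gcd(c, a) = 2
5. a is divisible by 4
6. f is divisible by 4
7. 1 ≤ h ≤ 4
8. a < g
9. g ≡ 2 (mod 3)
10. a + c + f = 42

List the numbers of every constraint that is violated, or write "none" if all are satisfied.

None — every constraint holds.

1. h = 4 = 4 (first disjunct)  ✔
2. g = 17 ≠ 18, but c = 18 = 18 (second disjunct)  ✔
3. min(16, 17, 4) = 4  ✔
4. gcd(18, 8) = 2  ✔
5. 8 / 4 = 2, so 4 divides 8  ✔
6. 16 / 4 = 4, so 4 divides 16  ✔
7. h = 4 lies in [1, 4]  ✔
8. a = 8, g = 17; 8 < 17  ✔
9. 17 mod 3 = 2  ✔
10. a + c + f = 8 + 18 + 16 = 42  ✔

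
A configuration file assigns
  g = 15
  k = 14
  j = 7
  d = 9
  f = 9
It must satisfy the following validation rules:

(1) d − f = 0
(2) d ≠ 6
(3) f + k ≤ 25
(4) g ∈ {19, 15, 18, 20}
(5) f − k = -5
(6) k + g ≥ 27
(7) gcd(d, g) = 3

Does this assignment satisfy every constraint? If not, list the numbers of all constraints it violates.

(1) d − f = 9 − 9 = 0  holds
(2) d = 9, and 9 ≠ 6  holds
(3) f + k = 9 + 14 = 23; 23 ≤ 25  holds
(4) g = 15 is in {19, 15, 18, 20}  holds
(5) f − k = 9 − 14 = -5  holds
(6) k + g = 14 + 15 = 29; 29 ≥ 27  holds
(7) gcd(9, 15) = 3  holds

All constraints are satisfied.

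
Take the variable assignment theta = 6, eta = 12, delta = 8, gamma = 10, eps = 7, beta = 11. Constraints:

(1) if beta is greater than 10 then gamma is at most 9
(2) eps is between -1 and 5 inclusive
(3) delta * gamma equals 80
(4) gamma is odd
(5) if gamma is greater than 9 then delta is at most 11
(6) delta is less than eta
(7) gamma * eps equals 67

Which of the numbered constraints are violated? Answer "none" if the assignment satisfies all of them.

The assignment fails constraints 1, 2, 4, and 7.

(1) beta = 11 > 10, so we need gamma ≤ 9; but gamma = 10 > 9 — fails.
(2) eps = 7 is outside [-1, 5] — fails.
(3) delta * gamma = 8 * 10 = 80 — holds.
(4) gamma = 10 is even — fails.
(5) gamma = 10 > 9, so we need delta ≤ 11; delta = 8 ≤ 11 — holds.
(6) delta = 8, eta = 12; 8 < 12 — holds.
(7) gamma * eps = 10 * 7 = 70, not 67 — fails.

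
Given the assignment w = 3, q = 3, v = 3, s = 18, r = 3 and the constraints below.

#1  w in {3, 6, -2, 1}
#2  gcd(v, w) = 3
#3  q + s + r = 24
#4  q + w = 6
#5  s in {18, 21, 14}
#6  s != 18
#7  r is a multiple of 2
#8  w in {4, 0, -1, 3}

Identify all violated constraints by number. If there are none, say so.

The assignment fails constraints 6 and 7.

#1 w = 3 is in {3, 6, -2, 1} — satisfied.
#2 gcd(3, 3) = 3 — satisfied.
#3 q + s + r = 3 + 18 + 3 = 24 — satisfied.
#4 q + w = 3 + 3 = 6 — satisfied.
#5 s = 18 is in {18, 21, 14} — satisfied.
#6 s = 18, but 18 is required to differ — violated.
#7 3 = 2*1 + 1, so 2 does not divide 3 — violated.
#8 w = 3 is in {4, 0, -1, 3} — satisfied.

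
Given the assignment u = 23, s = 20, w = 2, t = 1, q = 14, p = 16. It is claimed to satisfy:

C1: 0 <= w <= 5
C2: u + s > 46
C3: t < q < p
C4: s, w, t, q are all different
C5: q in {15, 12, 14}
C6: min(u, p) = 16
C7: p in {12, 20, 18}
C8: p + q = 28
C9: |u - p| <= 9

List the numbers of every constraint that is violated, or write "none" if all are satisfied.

C1: w = 2 lies in [0, 5]  ✓
C2: u + s = 23 + 20 = 43; 43 ≤ 46, bound 46 not met  ✗
C3: values 1 < 14 < 16  ✓
C4: values 20, 2, 1, 14 are pairwise distinct  ✓
C5: q = 14 is in {15, 12, 14}  ✓
C6: min(23, 16) = 16  ✓
C7: p = 16 is not in {12, 20, 18}  ✗
C8: p + q = 16 + 14 = 30, not 28  ✗
C9: |23 - 16| = 7; 7 ≤ 9  ✓

Violated: 2, 7, 8.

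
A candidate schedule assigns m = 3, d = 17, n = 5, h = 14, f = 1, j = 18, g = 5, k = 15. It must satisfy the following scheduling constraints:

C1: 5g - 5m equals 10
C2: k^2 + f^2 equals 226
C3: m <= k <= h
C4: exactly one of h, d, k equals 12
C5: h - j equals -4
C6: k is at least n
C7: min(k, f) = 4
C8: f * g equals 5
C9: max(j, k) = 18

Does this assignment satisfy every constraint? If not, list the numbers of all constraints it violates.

C1: 5g - 5m = 5(5) - 5(3) = 10  yes
C2: k^2 + f^2 = 15^2 + 1^2 = 225 + 1 = 226  yes
C3: values 3, 15, 14; k = 15 is not <= h = 14  no
C4: h=14, d=17, k=15; 0 of them equal 12, not exactly one  no
C5: h - j = 14 - 18 = -4  yes
C6: k = 15, n = 5; 15 ≥ 5  yes
C7: min(15, 1) = 1, not 4  no
C8: f * g = 1 * 5 = 5  yes
C9: max(18, 15) = 18  yes

Constraints 3, 4, and 7 do not hold.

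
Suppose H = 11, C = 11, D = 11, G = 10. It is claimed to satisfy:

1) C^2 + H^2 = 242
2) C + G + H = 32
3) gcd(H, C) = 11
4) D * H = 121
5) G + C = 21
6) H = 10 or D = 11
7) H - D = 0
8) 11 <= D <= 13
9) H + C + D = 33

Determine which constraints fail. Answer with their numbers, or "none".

No violations.

1) C^2 + H^2 = 11^2 + 11^2 = 121 + 121 = 242  true
2) C + G + H = 11 + 10 + 11 = 32  true
3) gcd(11, 11) = 11  true
4) D * H = 11 * 11 = 121  true
5) G + C = 10 + 11 = 21  true
6) H = 11 ≠ 10, but D = 11 = 11 (second disjunct)  true
7) H - D = 11 - 11 = 0  true
8) D = 11 lies in [11, 13]  true
9) H + C + D = 11 + 11 + 11 = 33  true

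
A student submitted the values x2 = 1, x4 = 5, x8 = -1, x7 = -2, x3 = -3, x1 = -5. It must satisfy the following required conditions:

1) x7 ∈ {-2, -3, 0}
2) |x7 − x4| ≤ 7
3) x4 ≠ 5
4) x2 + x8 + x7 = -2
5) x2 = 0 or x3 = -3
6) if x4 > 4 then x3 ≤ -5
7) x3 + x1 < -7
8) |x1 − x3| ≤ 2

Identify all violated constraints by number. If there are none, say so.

No — constraints 3 and 6 are not satisfied.

1) x7 = -2 is in {-2, -3, 0}  ✓
2) |-2 − 5| = 7; 7 ≤ 7  ✓
3) x4 = 5, but 5 is required to differ  ✗
4) x2 + x8 + x7 = 1 + (-1) + (-2) = -2  ✓
5) x2 = 1 ≠ 0, but x3 = -3 = -3 (second disjunct)  ✓
6) x4 = 5 > 4, so we need x3 ≤ -5; but x3 = -3 > -5  ✗
7) x3 + x1 = -3 + (-5) = -8; -8 < -7  ✓
8) |-5 − (-3)| = 2; 2 ≤ 2  ✓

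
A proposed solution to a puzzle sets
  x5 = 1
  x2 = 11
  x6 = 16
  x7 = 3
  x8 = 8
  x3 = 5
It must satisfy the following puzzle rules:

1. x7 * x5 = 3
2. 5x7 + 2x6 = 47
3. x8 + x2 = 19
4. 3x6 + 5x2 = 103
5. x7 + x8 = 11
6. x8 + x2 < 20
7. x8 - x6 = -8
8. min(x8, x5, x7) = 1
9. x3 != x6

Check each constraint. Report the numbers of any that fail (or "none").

1. x7 * x5 = 3 * 1 = 3 — satisfied.
2. 5x7 + 2x6 = 5(3) + 2(16) = 47 — satisfied.
3. x8 + x2 = 8 + 11 = 19 — satisfied.
4. 3x6 + 5x2 = 3(16) + 5(11) = 103 — satisfied.
5. x7 + x8 = 3 + 8 = 11 — satisfied.
6. x8 + x2 = 8 + 11 = 19; 19 < 20 — satisfied.
7. x8 - x6 = 8 - 16 = -8 — satisfied.
8. min(8, 1, 3) = 1 — satisfied.
9. x3 = 5, x6 = 16; distinct — satisfied.

The assignment satisfies every constraint.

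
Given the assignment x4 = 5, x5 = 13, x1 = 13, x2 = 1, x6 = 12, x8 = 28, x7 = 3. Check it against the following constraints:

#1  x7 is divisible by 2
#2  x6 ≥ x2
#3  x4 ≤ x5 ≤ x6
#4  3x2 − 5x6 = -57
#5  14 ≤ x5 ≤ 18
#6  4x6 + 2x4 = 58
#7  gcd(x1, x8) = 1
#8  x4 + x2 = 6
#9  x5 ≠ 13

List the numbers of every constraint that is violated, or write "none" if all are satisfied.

#1 3 = 2×1 + 1, so 2 does not divide 3 — does not hold.
#2 x6 = 12, x2 = 1; 12 ≥ 1 — holds.
#3 values 5, 13, 12; x5 = 13 is not ≤ x6 = 12 — does not hold.
#4 3x2 − 5x6 = 3(1) − 5(12) = -57 — holds.
#5 x5 = 13 is outside [14, 18] — does not hold.
#6 4x6 + 2x4 = 4(12) + 2(5) = 58 — holds.
#7 gcd(13, 28) = 1 — holds.
#8 x4 + x2 = 5 + 1 = 6 — holds.
#9 x5 = 13, but 13 is required to differ — does not hold.

Violated: 1, 3, 5, and 9.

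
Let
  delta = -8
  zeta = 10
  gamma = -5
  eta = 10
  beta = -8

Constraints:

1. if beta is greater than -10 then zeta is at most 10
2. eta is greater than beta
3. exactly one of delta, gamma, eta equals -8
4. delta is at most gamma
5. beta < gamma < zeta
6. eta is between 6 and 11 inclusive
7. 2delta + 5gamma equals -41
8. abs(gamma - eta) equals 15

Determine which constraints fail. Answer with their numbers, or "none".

1. beta = -8 > -10, so we need zeta ≤ 10; zeta = 10 ≤ 10 — holds.
2. eta = 10, beta = -8; 10 > -8 — holds.
3. delta=-8, gamma=-5, eta=10; 1 of them equals -8 — holds.
4. delta = -8, gamma = -5; -8 ≤ -5 — holds.
5. values -8 < -5 < 10 — holds.
6. eta = 10 lies in [6, 11] — holds.
7. 2delta + 5gamma = 2(-8) + 5(-5) = -41 — holds.
8. abs(-5 - 10) = 15 — holds.

Yes — all constraints hold.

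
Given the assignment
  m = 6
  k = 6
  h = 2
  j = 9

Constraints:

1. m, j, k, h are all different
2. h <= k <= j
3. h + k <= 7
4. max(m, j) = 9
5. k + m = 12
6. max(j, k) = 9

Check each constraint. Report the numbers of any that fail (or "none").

The assignment fails constraints 1 and 3.

1. m = k = 6, not all different — violated.
2. values 2 <= 6 <= 9 — OK.
3. h + k = 2 + 6 = 8; 8 > 7, bound 7 not met — violated.
4. max(6, 9) = 9 — OK.
5. k + m = 6 + 6 = 12 — OK.
6. max(9, 6) = 9 — OK.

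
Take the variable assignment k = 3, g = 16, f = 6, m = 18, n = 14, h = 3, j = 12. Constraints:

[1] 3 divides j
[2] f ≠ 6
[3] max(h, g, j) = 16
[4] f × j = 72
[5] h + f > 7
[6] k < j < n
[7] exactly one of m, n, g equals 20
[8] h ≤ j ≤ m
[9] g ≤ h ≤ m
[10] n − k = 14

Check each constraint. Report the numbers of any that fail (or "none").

No — constraints 2, 7, 9, 10 are not satisfied.

[1] 12 / 3 = 4, so 3 divides 12  true
[2] f = 6, but 6 is required to differ  false
[3] max(3, 16, 12) = 16  true
[4] f × j = 6 × 12 = 72  true
[5] h + f = 3 + 6 = 9; 9 > 7  true
[6] values 3 < 12 < 14  true
[7] m=18, n=14, g=16; 0 of them equal 20, not exactly one  false
[8] values 3 ≤ 12 ≤ 18  true
[9] values 16, 3, 18; g = 16 is not ≤ h = 3  false
[10] n − k = 14 − 3 = 11, not 14  false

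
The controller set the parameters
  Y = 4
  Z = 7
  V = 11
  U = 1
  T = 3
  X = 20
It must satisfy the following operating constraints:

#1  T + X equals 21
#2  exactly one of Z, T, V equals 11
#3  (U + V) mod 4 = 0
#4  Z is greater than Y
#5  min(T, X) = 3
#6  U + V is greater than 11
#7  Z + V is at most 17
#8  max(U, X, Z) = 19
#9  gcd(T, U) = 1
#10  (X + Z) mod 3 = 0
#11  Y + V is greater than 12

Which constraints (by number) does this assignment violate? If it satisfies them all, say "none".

The assignment fails constraints 1, 7, and 8.

#1 T + X = 3 + 20 = 23, not 21  fails
#2 Z=7, T=3, V=11; 1 of them equals 11  holds
#3 U + V = 12; 12 mod 4 = 0  holds
#4 Z = 7, Y = 4; 7 > 4  holds
#5 min(3, 20) = 3  holds
#6 U + V = 1 + 11 = 12; 12 > 11  holds
#7 Z + V = 7 + 11 = 18; 18 > 17, bound 17 not met  fails
#8 max(1, 20, 7) = 20, not 19  fails
#9 gcd(3, 1) = 1  holds
#10 X + Z = 27; 27 mod 3 = 0  holds
#11 Y + V = 4 + 11 = 15; 15 > 12  holds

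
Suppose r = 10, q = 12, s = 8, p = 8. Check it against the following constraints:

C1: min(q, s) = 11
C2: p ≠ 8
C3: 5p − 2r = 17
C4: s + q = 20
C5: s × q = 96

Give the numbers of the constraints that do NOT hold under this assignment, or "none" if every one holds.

C1: min(12, 8) = 8, not 11 — fails.
C2: p = 8, but 8 is required to differ — fails.
C3: 5p − 2r = 5(8) − 2(10) = 20, not 17 — fails.
C4: s + q = 8 + 12 = 20 — holds.
C5: s × q = 8 × 12 = 96 — holds.

Constraints 1, 2, and 3 are violated.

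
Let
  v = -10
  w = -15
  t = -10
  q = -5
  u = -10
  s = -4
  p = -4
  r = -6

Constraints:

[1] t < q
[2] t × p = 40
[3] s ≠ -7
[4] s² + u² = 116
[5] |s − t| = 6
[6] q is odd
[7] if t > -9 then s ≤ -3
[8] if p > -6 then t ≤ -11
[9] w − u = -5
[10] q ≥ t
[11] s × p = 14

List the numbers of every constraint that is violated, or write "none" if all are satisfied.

Constraints 8, 11 do not hold.

[1] t = -10, q = -5; -10 < -5 — OK.
[2] t × p = -10 × (-4) = 40 — OK.
[3] s = -4, and -4 ≠ -7 — OK.
[4] s² + u² = (-4)² + (-10)² = 16 + 100 = 116 — OK.
[5] |-4 − (-10)| = 6 — OK.
[6] q = -5 is odd — OK.
[7] t = -10, not > -9; antecedent false, conditional vacuously true — OK.
[8] p = -4 > -6, so we need t ≤ -11; but t = -10 > -11 — violated.
[9] w − u = -15 − (-10) = -5 — OK.
[10] q = -5, t = -10; -5 ≥ -10 — OK.
[11] s × p = -4 × (-4) = 16, not 14 — violated.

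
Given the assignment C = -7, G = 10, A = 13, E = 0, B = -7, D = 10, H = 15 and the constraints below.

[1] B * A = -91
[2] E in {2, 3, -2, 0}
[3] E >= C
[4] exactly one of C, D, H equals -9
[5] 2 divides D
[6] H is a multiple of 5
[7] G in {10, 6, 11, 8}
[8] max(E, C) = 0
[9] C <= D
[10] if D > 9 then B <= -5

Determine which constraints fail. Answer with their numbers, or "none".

The assignment fails constraint 4.

[1] B * A = -7 * 13 = -91 — OK.
[2] E = 0 is in {2, 3, -2, 0} — OK.
[3] E = 0, C = -7; 0 ≥ -7 — OK.
[4] C=-7, D=10, H=15; 0 of them equal -9, not exactly one — violated.
[5] 10 / 2 = 5, so 2 divides 10 — OK.
[6] 15 / 5 = 3, so 5 divides 15 — OK.
[7] G = 10 is in {10, 6, 11, 8} — OK.
[8] max(0, -7) = 0 — OK.
[9] C = -7, D = 10; -7 ≤ 10 — OK.
[10] D = 10 > 9, so we need B ≤ -5; B = -7 ≤ -5 — OK.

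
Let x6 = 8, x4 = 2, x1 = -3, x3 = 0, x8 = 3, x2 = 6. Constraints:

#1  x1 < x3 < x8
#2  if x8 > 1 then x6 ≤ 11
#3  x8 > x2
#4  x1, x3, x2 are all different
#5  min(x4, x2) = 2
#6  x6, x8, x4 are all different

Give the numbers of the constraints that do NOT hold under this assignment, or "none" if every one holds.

Constraint 3 does not hold.

#1 values -3 < 0 < 3 — holds.
#2 x8 = 3 > 1, so we need x6 ≤ 11; x6 = 8 ≤ 11 — holds.
#3 x8 = 3, x2 = 6; 3 ≤ 6 (want >) — fails.
#4 values -3, 0, 6 are pairwise distinct — holds.
#5 min(2, 6) = 2 — holds.
#6 values 8, 3, 2 are pairwise distinct — holds.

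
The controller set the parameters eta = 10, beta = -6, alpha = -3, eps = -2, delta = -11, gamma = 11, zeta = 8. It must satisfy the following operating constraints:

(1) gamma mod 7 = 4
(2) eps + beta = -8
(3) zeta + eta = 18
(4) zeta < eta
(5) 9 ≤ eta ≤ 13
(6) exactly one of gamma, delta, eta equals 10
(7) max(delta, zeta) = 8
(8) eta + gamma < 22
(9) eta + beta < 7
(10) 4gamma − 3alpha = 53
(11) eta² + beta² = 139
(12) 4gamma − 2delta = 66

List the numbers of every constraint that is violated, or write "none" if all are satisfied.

No — constraint 11 is not satisfied.

(1) 11 mod 7 = 4  holds
(2) eps + beta = -2 + (-6) = -8  holds
(3) zeta + eta = 8 + 10 = 18  holds
(4) zeta = 8, eta = 10; 8 < 10  holds
(5) eta = 10 lies in [9, 13]  holds
(6) gamma=11, delta=-11, eta=10; 1 of them equals 10  holds
(7) max(-11, 8) = 8  holds
(8) eta + gamma = 10 + 11 = 21; 21 < 22  holds
(9) eta + beta = 10 + (-6) = 4; 4 < 7  holds
(10) 4gamma − 3alpha = 4(11) − 3(-3) = 53  holds
(11) eta² + beta² = 10² + (-6)² = 100 + 36 = 136, not 139  fails
(12) 4gamma − 2delta = 4(11) − 2(-11) = 66  holds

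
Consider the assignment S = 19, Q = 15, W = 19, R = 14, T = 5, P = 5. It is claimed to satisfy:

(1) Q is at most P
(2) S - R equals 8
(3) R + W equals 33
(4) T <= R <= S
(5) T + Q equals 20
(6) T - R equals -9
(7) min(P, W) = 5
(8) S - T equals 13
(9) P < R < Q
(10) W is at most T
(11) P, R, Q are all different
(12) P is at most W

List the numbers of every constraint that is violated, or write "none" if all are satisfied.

No — constraints 1, 2, 8, 10 are not satisfied.

(1) Q = 15, P = 5; 15 > 5 (want ≤)  no
(2) S - R = 19 - 14 = 5, not 8  no
(3) R + W = 14 + 19 = 33  yes
(4) values 5 <= 14 <= 19  yes
(5) T + Q = 5 + 15 = 20  yes
(6) T - R = 5 - 14 = -9  yes
(7) min(5, 19) = 5  yes
(8) S - T = 19 - 5 = 14, not 13  no
(9) values 5 < 14 < 15  yes
(10) W = 19, T = 5; 19 > 5 (want ≤)  no
(11) values 5, 14, 15 are pairwise distinct  yes
(12) P = 5, W = 19; 5 ≤ 19  yes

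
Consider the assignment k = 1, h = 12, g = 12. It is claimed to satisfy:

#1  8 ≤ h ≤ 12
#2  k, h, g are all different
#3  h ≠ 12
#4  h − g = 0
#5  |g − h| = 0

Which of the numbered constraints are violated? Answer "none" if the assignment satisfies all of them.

#1 h = 12 lies in [8, 12] — holds.
#2 h = g = 12, not all different — fails.
#3 h = 12, but 12 is required to differ — fails.
#4 h − g = 12 − 12 = 0 — holds.
#5 |12 − 12| = 0 — holds.

Violated: 2 and 3.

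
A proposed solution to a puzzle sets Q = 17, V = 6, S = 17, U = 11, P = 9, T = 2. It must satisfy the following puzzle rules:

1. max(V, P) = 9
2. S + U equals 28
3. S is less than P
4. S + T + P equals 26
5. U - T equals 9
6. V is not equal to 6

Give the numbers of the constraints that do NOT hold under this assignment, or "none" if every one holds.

1. max(6, 9) = 9 — satisfied.
2. S + U = 17 + 11 = 28 — satisfied.
3. S = 17, P = 9; 17 ≥ 9 (want <) — violated.
4. S + T + P = 17 + 2 + 9 = 28, not 26 — violated.
5. U - T = 11 - 2 = 9 — satisfied.
6. V = 6, but 6 is required to differ — violated.

No — constraints 3, 4, 6 are not satisfied.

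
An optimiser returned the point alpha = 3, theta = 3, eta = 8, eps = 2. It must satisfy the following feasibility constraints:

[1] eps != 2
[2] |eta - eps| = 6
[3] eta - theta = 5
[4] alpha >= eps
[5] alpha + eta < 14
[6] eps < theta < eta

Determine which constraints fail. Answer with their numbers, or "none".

[1] eps = 2, but 2 is required to differ  false
[2] |8 - 2| = 6  true
[3] eta - theta = 8 - 3 = 5  true
[4] alpha = 3, eps = 2; 3 ≥ 2  true
[5] alpha + eta = 3 + 8 = 11; 11 < 14  true
[6] values 2 < 3 < 8  true

Constraint 1 is violated.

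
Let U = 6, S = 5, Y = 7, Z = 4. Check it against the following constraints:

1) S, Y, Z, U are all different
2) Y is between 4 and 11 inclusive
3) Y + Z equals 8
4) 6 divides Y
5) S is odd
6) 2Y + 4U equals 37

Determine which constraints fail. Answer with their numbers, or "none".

The assignment fails constraints 3, 4, 6.

1) values 5, 7, 4, 6 are pairwise distinct — holds.
2) Y = 7 lies in [4, 11] — holds.
3) Y + Z = 7 + 4 = 11, not 8 — does not hold.
4) 7 = 6*1 + 1, so 6 does not divide 7 — does not hold.
5) S = 5 is odd — holds.
6) 2Y + 4U = 2(7) + 4(6) = 38, not 37 — does not hold.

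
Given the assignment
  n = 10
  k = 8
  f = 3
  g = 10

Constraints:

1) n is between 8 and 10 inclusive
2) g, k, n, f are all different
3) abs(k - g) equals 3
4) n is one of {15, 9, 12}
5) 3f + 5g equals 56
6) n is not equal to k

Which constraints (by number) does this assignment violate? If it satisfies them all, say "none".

Constraints 2, 3, 4, and 5 do not hold.

1) n = 10 lies in [8, 10]  true
2) g = n = 10, not all different  false
3) abs(8 - 10) = 2, not 3  false
4) n = 10 is not in {15, 9, 12}  false
5) 3f + 5g = 3(3) + 5(10) = 59, not 56  false
6) n = 10, k = 8; distinct  true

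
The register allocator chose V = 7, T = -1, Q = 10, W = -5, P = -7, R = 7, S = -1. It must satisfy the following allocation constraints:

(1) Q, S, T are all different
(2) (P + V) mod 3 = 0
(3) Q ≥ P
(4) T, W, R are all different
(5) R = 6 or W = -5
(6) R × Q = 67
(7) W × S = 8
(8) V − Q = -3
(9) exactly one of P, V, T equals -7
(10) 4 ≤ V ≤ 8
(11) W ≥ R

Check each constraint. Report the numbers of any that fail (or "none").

The assignment fails constraints 1, 6, 7, and 11.

(1) S = T = -1, not all different — violated.
(2) P + V = 0; 0 mod 3 = 0 — satisfied.
(3) Q = 10, P = -7; 10 ≥ -7 — satisfied.
(4) values -1, -5, 7 are pairwise distinct — satisfied.
(5) R = 7 ≠ 6, but W = -5 = -5 (second disjunct) — satisfied.
(6) R × Q = 7 × 10 = 70, not 67 — violated.
(7) W × S = -5 × (-1) = 5, not 8 — violated.
(8) V − Q = 7 − 10 = -3 — satisfied.
(9) P=-7, V=7, T=-1; 1 of them equals -7 — satisfied.
(10) V = 7 lies in [4, 8] — satisfied.
(11) W = -5, R = 7; -5 < 7 (want ≥) — violated.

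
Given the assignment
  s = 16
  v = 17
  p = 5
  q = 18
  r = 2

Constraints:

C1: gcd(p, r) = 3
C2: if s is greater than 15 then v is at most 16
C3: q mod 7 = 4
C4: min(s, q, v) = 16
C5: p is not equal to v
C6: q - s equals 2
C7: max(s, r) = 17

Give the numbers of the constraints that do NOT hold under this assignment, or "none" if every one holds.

C1: gcd(5, 2) = 1, not 3 — fails.
C2: s = 16 > 15, so we need v ≤ 16; but v = 17 > 16 — fails.
C3: 18 mod 7 = 4 — holds.
C4: min(16, 18, 17) = 16 — holds.
C5: p = 5, v = 17; distinct — holds.
C6: q - s = 18 - 16 = 2 — holds.
C7: max(16, 2) = 16, not 17 — fails.

Constraints 1, 2, and 7 are violated.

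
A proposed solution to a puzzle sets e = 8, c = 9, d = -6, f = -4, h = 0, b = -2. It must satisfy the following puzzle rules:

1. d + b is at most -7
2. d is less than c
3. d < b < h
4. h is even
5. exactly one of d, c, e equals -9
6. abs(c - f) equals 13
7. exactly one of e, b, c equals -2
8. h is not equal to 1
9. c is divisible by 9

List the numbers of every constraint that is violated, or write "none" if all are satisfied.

1. d + b = -6 + (-2) = -8; -8 ≤ -7 — OK.
2. d = -6, c = 9; -6 < 9 — OK.
3. values -6 < -2 < 0 — OK.
4. h = 0 is even — OK.
5. d=-6, c=9, e=8; 0 of them equal -9, not exactly one — violated.
6. abs(9 - (-4)) = 13 — OK.
7. e=8, b=-2, c=9; 1 of them equals -2 — OK.
8. h = 0, and 0 ≠ 1 — OK.
9. 9 / 9 = 1, so 9 divides 9 — OK.

Constraint 5 does not hold.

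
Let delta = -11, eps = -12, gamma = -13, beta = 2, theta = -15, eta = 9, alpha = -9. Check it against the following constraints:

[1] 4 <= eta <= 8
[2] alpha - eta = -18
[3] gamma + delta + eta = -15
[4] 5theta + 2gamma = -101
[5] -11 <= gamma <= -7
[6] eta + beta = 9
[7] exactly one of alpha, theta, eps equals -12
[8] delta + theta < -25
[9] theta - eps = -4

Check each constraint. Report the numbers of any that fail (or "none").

[1] eta = 9 is outside [4, 8] — does not hold.
[2] alpha - eta = -9 - 9 = -18 — holds.
[3] gamma + delta + eta = -13 + (-11) + 9 = -15 — holds.
[4] 5theta + 2gamma = 5(-15) + 2(-13) = -101 — holds.
[5] gamma = -13 is outside [-11, -7] — does not hold.
[6] eta + beta = 9 + 2 = 11, not 9 — does not hold.
[7] alpha=-9, theta=-15, eps=-12; 1 of them equals -12 — holds.
[8] delta + theta = -11 + (-15) = -26; -26 < -25 — holds.
[9] theta - eps = -15 - (-12) = -3, not -4 — does not hold.

Constraints 1, 5, 6, 9 do not hold.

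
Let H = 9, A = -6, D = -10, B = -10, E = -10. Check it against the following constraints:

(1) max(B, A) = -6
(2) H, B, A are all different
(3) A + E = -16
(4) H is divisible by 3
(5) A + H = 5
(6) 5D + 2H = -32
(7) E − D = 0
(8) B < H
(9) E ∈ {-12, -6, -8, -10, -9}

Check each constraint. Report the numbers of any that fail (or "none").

Constraint 5 is violated.

(1) max(-10, -6) = -6 — OK.
(2) values 9, -10, -6 are pairwise distinct — OK.
(3) A + E = -6 + (-10) = -16 — OK.
(4) 9 / 3 = 3, so 3 divides 9 — OK.
(5) A + H = -6 + 9 = 3, not 5 — violated.
(6) 5D + 2H = 5(-10) + 2(9) = -32 — OK.
(7) E − D = -10 − (-10) = 0 — OK.
(8) B = -10, H = 9; -10 < 9 — OK.
(9) E = -10 is in {-12, -6, -8, -10, -9} — OK.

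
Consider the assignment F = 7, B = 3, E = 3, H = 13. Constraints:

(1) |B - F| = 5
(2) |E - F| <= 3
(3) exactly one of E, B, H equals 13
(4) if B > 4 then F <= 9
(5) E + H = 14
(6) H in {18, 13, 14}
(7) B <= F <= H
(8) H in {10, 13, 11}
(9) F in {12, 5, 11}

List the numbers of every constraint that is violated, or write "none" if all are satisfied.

(1) |3 - 7| = 4, not 5 — does not hold.
(2) |3 - 7| = 4; 4 > 3, exceeds bound 3 — does not hold.
(3) E=3, B=3, H=13; 1 of them equals 13 — holds.
(4) B = 3, not > 4; antecedent false, conditional vacuously true — holds.
(5) E + H = 3 + 13 = 16, not 14 — does not hold.
(6) H = 13 is in {18, 13, 14} — holds.
(7) values 3 <= 7 <= 13 — holds.
(8) H = 13 is in {10, 13, 11} — holds.
(9) F = 7 is not in {12, 5, 11} — does not hold.

The assignment fails constraints 1, 2, 5, 9.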